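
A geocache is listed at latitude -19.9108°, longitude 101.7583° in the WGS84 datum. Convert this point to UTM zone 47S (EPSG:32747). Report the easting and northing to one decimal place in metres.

E 788781.0 m, N 7796021.0 m

Zone 47 central meridian λ₀ = 6×47 − 183 = 99°; Δλ = +2.7583°.
Transverse Mercator on WGS84 with k₀ = 0.9996 gives E = 788781.039 m, N = 7796020.966 m.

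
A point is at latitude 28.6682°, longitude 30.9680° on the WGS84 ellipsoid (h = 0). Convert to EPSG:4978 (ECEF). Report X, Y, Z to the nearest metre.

WGS84: a = 6378137 m, e² = 0.006694380; N(φ) = a/√(1−e²sin²φ) = 6383056.060 m.
X = (N+h)·cosφ·cosλ = 4802238.782 m; Y = (N+h)·cosφ·sinλ = 2881826.996 m; Z = (N(1−e²)+h)·sinφ = 3041686.143 m.

X 4802239 m, Y 2881827 m, Z 3041686 m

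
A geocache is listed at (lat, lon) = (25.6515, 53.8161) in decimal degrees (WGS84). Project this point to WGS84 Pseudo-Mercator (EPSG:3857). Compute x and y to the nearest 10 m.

Web Mercator is spherical with R = a = 6378137 m.
x = R·λ = 6378137 × 0.939268136 = 5990780.848 m.
y = R·ln tan(π/4 + φ/2) = 6378137 × 0.463455294 = 2955981.359 m.

x 5990780 m, y 2955980 m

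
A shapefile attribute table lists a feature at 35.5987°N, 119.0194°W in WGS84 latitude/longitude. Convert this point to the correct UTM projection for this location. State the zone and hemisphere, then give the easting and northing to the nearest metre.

Longitude -119.0194° lies in the 6° band [-120°, -114°), giving zone 11; latitude is north of the equator, so 11N.
Zone 11 central meridian λ₀ = 6×11 − 183 = -117°; Δλ = -2.0194°.
Transverse Mercator on WGS84 with k₀ = 0.9996 gives E = 317066.352 m, N = 3941316.930 m.

Zone 11N: E 317066 m, N 3941317 m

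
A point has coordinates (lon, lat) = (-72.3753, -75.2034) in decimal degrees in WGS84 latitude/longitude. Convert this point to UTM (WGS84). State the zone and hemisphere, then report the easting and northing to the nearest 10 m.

Zone 18S: E 574800 m, N 1652040 m

Longitude -72.3753° lies in the 6° band [-78°, -72°), giving zone 18; latitude is south of the equator, so 18S.
Zone 18 central meridian λ₀ = 6×18 − 183 = -75°; Δλ = +2.6247°.
Transverse Mercator on WGS84 with k₀ = 0.9996 gives E = 574801.325 m, N = 1652042.064 m.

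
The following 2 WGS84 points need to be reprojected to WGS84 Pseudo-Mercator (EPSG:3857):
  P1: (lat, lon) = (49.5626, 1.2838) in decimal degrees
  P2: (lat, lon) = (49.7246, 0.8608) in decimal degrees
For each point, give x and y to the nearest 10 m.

P1: x 142910 m, y 6370870 m; P2: x 95820 m, y 6398720 m

Web Mercator: x = R·λ, y = R·ln tan(π/4+φ/2), R = 6378137 m.
P1 (49.5626°, 1.2838°) → (142911.962, 6370867.647) m.
P2 (49.7246°, 0.8608°) → (95823.818, 6398717.315) m.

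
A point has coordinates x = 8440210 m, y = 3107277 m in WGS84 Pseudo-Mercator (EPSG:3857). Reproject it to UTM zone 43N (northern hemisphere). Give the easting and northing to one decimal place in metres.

E 581421.1 m, N 2972333.4 m

Web Mercator inverse (R = 6378137 m) → φ = 26.87030183°, λ = 75.81969644°.
UTM 43N forward: E = 581421.085 m, N = 2972333.359 m.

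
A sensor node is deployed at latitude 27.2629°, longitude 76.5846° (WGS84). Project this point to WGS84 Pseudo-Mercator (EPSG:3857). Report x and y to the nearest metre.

x 8525359 m, y 3156356 m

Web Mercator is spherical with R = a = 6378137 m.
x = R·λ = 6378137 × 1.336653426 = 8525358.675 m.
y = R·ln tan(π/4 + φ/2) = 6378137 × 0.494871183 = 3156356.201 m.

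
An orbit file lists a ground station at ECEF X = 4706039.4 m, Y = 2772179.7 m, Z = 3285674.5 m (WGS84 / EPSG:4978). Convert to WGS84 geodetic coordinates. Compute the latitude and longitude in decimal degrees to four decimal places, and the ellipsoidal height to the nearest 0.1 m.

lat 31.2000°, lon 30.5010°, h 1532.6 m

λ = atan2(Y, X) = 30.50100008°; p = √(X²+Y²) = 5461848.3 m.
Bowring's method on WGS84 (a = 6378137 m, b = 6356752.314 m) gives φ = 31.20000015°, h = 1532.564 m.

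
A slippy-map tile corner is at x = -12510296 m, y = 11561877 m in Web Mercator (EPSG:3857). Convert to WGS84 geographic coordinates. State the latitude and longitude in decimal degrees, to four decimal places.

lat 71.4613°, lon -112.3819°

R = 6378137 m. λ = x/R = -112.38190106°.
φ = 2·arctan(exp(y/R)) − 90° = 2·arctan(6.12719) − 90° = 71.46130099°.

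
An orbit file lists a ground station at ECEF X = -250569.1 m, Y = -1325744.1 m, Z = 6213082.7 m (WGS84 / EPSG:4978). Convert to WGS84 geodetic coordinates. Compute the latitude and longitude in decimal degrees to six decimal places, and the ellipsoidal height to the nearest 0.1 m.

λ = atan2(Y, X) = -100.70280208°; p = √(X²+Y²) = 1349215.4 m.
Bowring's method on WGS84 (a = 6378137 m, b = 6356752.314 m) gives φ = 77.82760008°, h = 180.354 m.

lat 77.827600°, lon -100.702802°, h 180.4 m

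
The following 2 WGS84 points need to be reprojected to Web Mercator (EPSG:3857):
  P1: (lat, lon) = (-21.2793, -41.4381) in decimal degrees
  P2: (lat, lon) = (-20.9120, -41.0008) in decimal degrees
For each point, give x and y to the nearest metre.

Web Mercator: x = R·λ, y = R·ln tan(π/4+φ/2), R = 6378137 m.
P1 (-21.2793°, -41.4381°) → (-4612868.191, -2425213.459) m.
P2 (-20.9120°, -41.0008°) → (-4564188.178, -2381388.616) m.

P1: x -4612868 m, y -2425213 m; P2: x -4564188 m, y -2381389 m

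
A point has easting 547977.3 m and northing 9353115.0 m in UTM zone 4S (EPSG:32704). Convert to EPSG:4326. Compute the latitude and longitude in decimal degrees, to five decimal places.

Zone 4S: λ₀ = -159°, k₀ = 0.9996, false easting 500000 m, false northing 10000000 m.
Meridian distance M = (N − FN)/k₀ = -647143.9 m.
Inverse transverse Mercator on WGS84 gives φ = -5.85220018°, λ = -158.56660039°.

lat -5.85220°, lon -158.56660°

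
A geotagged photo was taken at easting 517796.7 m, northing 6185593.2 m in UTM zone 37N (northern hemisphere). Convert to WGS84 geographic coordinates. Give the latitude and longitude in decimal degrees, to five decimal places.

Zone 37N: λ₀ = 39°, k₀ = 0.9996, false easting 500000 m.
Meridian distance M = (N − FN)/k₀ = 6188068.4 m.
Inverse transverse Mercator on WGS84 gives φ = 55.81560034°, λ = 39.28400039°.

lat 55.81560°, lon 39.28400°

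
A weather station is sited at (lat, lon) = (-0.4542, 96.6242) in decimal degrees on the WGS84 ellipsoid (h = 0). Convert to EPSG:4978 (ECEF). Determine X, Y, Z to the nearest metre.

WGS84: a = 6378137 m, e² = 0.006694380; N(φ) = a/√(1−e²sin²φ) = 6378138.342 m.
X = (N+h)·cosφ·cosλ = -735737.942 m; Y = (N+h)·cosφ·sinλ = 6335359.658 m; Z = (N(1−e²)+h)·sinφ = -50222.321 m.

X -735738 m, Y 6335360 m, Z -50222 m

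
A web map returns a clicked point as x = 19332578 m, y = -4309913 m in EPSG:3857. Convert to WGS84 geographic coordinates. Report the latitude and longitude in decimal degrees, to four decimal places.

lat -36.0675°, lon 173.6675°

R = 6378137 m. λ = x/R = 173.66750299°.
φ = 2·arctan(exp(y/R)) − 90° = 2·arctan(0.50878) − 90° = -36.06749820°.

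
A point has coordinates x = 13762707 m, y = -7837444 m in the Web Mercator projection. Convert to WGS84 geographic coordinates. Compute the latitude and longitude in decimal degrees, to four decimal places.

R = 6378137 m. λ = x/R = 123.63250049°.
φ = 2·arctan(exp(y/R)) − 90° = 2·arctan(0.29264) − 90° = -57.37640050°.

lat -57.3764°, lon 123.6325°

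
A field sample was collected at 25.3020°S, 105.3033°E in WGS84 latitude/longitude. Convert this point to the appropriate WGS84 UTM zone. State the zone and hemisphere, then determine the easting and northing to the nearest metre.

Longitude 105.3033° lies in the 6° band [102°, 108°), giving zone 48; latitude is south of the equator, so 48S.
Zone 48 central meridian λ₀ = 6×48 − 183 = 105°; Δλ = +0.3033°.
Transverse Mercator on WGS84 with k₀ = 0.9996 gives E = 530530.771 m, N = 7201577.005 m.

Zone 48S: E 530531 m, N 7201577 m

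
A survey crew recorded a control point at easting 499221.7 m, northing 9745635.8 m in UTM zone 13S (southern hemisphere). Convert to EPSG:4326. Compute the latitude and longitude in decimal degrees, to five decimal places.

Zone 13S: λ₀ = -105°, k₀ = 0.9996, false easting 500000 m, false northing 10000000 m.
Meridian distance M = (N − FN)/k₀ = -254466.0 m.
Inverse transverse Mercator on WGS84 gives φ = -2.30130027°, λ = -105.00699999°.

lat -2.30130°, lon -105.00700°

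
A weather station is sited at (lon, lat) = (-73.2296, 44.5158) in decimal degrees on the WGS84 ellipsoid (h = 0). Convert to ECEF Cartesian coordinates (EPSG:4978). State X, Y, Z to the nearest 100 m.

X 1314400 m, Y -4361700 m, Z 4449100 m

WGS84: a = 6378137 m, e² = 0.006694380; N(φ) = a/√(1−e²sin²φ) = 6388656.980 m.
X = (N+h)·cosφ·cosλ = 1314424.668 m; Y = (N+h)·cosφ·sinλ = -4361727.031 m; Z = (N(1−e²)+h)·sinφ = 4449140.295 m.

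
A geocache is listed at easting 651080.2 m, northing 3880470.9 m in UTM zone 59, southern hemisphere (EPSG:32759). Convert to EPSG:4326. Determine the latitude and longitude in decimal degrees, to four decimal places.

Zone 59S: λ₀ = 171°, k₀ = 0.9996, false easting 500000 m, false northing 10000000 m.
Meridian distance M = (N − FN)/k₀ = -6121977.9 m.
Inverse transverse Mercator on WGS84 gives φ = -55.19920022°, λ = 173.37379951°.

lat -55.1992°, lon 173.3738°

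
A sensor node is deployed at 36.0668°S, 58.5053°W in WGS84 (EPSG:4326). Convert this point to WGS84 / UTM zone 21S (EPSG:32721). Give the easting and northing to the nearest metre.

Zone 21 central meridian λ₀ = 6×21 − 183 = -57°; Δλ = -1.5053°.
Transverse Mercator on WGS84 with k₀ = 0.9996 gives E = 364440.570 m, N = 6007593.898 m.

E 364441 m, N 6007594 m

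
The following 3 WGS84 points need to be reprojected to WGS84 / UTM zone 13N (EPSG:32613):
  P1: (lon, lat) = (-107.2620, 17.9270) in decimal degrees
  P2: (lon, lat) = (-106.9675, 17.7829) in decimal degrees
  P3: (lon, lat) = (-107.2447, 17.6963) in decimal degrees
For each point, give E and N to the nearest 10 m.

P1: E 260390 m, N 1983570 m; P2: E 291430 m, N 1967260 m; P3: E 261920 m, N 1958000 m

UTM zone 13N: λ₀ = -105°, k₀ = 0.9996.
P1 (17.9270°, -107.2620°) → (260389.620, 1983565.541) m.
P2 (17.7829°, -106.9675°) → (291428.334, 1967260.726) m.
P3 (17.6963°, -107.2447°) → (261916.732, 1958004.040) m.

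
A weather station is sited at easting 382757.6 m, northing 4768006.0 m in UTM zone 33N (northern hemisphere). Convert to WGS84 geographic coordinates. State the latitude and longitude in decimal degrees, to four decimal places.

lat 43.0557°, lon 13.5603°

Zone 33N: λ₀ = 15°, k₀ = 0.9996, false easting 500000 m.
Meridian distance M = (N − FN)/k₀ = 4769914.0 m.
Inverse transverse Mercator on WGS84 gives φ = 43.05570036°, λ = 13.56029973°.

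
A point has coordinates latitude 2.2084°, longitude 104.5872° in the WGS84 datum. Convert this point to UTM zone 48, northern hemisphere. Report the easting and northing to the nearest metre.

E 454099 m, N 244102 m

Zone 48 central meridian λ₀ = 6×48 − 183 = 105°; Δλ = -0.4128°.
Transverse Mercator on WGS84 with k₀ = 0.9996 gives E = 454099.185 m, N = 244102.139 m.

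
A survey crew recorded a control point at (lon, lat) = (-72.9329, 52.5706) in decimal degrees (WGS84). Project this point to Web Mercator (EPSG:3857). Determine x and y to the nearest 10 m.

Web Mercator is spherical with R = a = 6378137 m.
x = R·λ = 6378137 × -1.272919238 = -8118853.290 m.
y = R·ln tan(π/4 + φ/2) = 6378137 × 1.082441813 = 6903962.180 m.

x -8118850 m, y 6903960 m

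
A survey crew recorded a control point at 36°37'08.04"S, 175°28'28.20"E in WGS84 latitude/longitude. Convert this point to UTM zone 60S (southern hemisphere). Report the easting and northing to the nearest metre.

Zone 60 central meridian λ₀ = 6×60 − 183 = 177°; Δλ = -1.5255°.
Transverse Mercator on WGS84 with k₀ = 0.9996 gives E = 363587.921 m, N = 5946319.569 m.

E 363588 m, N 5946320 m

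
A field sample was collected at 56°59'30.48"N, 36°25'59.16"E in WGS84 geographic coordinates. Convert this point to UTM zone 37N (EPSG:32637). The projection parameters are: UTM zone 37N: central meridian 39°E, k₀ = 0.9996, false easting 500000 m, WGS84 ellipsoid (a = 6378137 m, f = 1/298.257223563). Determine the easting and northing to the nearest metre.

E 344053 m, N 6319403 m

Zone 37 central meridian λ₀ = 6×37 − 183 = 39°; Δλ = -2.5669°.
Transverse Mercator on WGS84 with k₀ = 0.9996 gives E = 344053.173 m, N = 6319403.354 m.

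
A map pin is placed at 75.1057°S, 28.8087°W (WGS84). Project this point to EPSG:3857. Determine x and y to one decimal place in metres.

x -3206969.8 m, y -12977862.5 m

Web Mercator is spherical with R = a = 6378137 m.
x = R·λ = 6378137 × -0.502806668 = -3206969.814 m.
y = R·ln tan(π/4 + φ/2) = 6378137 × -2.034741887 = -12977862.512 m.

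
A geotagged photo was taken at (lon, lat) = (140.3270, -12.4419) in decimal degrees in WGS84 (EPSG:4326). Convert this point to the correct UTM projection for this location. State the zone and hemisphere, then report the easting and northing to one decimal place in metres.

Longitude 140.3270° lies in the 6° band [138°, 144°), giving zone 54; latitude is south of the equator, so 54S.
Zone 54 central meridian λ₀ = 6×54 − 183 = 141°; Δλ = -0.6730°.
Transverse Mercator on WGS84 with k₀ = 0.9996 gives E = 426857.796 m, N = 8624488.596 m.

Zone 54S: E 426857.8 m, N 8624488.6 m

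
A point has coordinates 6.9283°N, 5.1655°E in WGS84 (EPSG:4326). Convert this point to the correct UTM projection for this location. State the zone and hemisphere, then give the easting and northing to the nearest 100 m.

Longitude 5.1655° lies in the 6° band [0°, 6°), giving zone 31; latitude is north of the equator, so 31N.
Zone 31 central meridian λ₀ = 6×31 − 183 = 3°; Δλ = +2.1655°.
Transverse Mercator on WGS84 with k₀ = 0.9996 gives E = 739273.709 m, N = 766368.326 m.

Zone 31N: E 739300 m, N 766400 m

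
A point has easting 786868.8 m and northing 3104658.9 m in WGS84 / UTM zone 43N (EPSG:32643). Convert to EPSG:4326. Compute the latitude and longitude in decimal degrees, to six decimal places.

Zone 43N: λ₀ = 75°, k₀ = 0.9996, false easting 500000 m.
Meridian distance M = (N − FN)/k₀ = 3105901.3 m.
Inverse transverse Mercator on WGS84 gives φ = 28.03630033°, λ = 77.91790008°.

lat 28.036300°, lon 77.917900°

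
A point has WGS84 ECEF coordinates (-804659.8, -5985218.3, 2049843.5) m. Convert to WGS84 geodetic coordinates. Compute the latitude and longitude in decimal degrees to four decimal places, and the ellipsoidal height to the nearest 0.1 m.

lat 18.8662°, lon -97.6570°, h 1556.2 m

λ = atan2(Y, X) = -97.65700040°; p = √(X²+Y²) = 6039065.8 m.
Bowring's method on WGS84 (a = 6378137 m, b = 6356752.314 m) gives φ = 18.86620036°, h = 1556.200 m.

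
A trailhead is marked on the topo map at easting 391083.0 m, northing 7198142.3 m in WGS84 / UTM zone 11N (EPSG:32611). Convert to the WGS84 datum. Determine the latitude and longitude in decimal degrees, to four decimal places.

Zone 11N: λ₀ = -117°, k₀ = 0.9996, false easting 500000 m.
Meridian distance M = (N − FN)/k₀ = 7201022.7 m.
Inverse transverse Mercator on WGS84 gives φ = 64.88969967°, λ = -119.30059941°.

lat 64.8897°, lon -119.3006°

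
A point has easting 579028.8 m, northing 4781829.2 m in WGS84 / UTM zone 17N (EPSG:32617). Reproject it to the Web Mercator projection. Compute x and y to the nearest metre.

x -8908620 m, y 5340189 m

Unproject from UTM 17N (λ₀ = -81°) → φ = 43.18510013°, λ = -80.02749954°.
Web Mercator (R = 6378137 m): x = -8908620.498 m, y = 5340188.548 m.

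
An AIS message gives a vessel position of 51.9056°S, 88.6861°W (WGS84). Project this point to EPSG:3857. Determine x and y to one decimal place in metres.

Web Mercator is spherical with R = a = 6378137 m.
x = R·λ = 6378137 × -1.547864446 = -9872491.492 m.
y = R·ln tan(π/4 + φ/2) = 6378137 × -1.063488396 = -6783074.688 m.

x -9872491.5 m, y -6783074.7 m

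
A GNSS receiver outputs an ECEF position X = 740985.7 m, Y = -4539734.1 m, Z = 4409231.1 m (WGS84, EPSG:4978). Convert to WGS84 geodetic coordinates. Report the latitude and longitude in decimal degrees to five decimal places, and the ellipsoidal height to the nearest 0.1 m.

lat 43.98030°, lon -80.72980°, h 3908.8 m

λ = atan2(Y, X) = -80.72980007°; p = √(X²+Y²) = 4599809.3 m.
Bowring's method on WGS84 (a = 6378137 m, b = 6356752.314 m) gives φ = 43.98030019°, h = 3908.783 m.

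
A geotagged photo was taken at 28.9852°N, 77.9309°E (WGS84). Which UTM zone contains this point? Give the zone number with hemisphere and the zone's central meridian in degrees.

Zone 43N, central meridian 75°

UTM zone = ⌊(λ + 180)/6⌋ + 1; 77.9309° ∈ [72°, 78°) → zone 43.
Hemisphere: N (φ ≥ 0).
Central meridian λ₀ = 6×43 − 183 = 75°.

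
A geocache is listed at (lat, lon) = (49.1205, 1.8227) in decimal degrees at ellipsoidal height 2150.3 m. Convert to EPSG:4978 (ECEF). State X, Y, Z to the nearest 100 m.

WGS84: a = 6378137 m, e² = 0.006694380; N(φ) = a/√(1−e²sin²φ) = 6390376.601 m.
X = (N+h)·cosφ·cosλ = 4181602.404 m; Y = (N+h)·cosφ·sinλ = 133070.515 m; Z = (N(1−e²)+h)·sinφ = 4800965.712 m.

X 4181600 m, Y 133100 m, Z 4801000 m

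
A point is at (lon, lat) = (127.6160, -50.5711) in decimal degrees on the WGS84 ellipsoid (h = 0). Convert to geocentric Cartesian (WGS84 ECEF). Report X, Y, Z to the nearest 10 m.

WGS84: a = 6378137 m, e² = 0.006694380; N(φ) = a/√(1−e²sin²φ) = 6390912.474 m.
X = (N+h)·cosφ·cosλ = -2477475.712 m; Y = (N+h)·cosφ·sinλ = 3215210.048 m; Z = (N(1−e²)+h)·sinφ = -4903379.592 m.

X -2477480 m, Y 3215210 m, Z -4903380 m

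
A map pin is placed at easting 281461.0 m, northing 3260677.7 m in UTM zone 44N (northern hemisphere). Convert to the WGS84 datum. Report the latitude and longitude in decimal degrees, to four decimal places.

Zone 44N: λ₀ = 81°, k₀ = 0.9996, false easting 500000 m.
Meridian distance M = (N − FN)/k₀ = 3261982.5 m.
Inverse transverse Mercator on WGS84 gives φ = 29.45650032°, λ = 78.74660009°.

lat 29.4565°, lon 78.7466°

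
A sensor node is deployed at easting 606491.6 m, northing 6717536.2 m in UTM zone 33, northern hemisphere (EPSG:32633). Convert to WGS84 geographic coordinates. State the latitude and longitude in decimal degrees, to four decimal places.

Zone 33N: λ₀ = 15°, k₀ = 0.9996, false easting 500000 m.
Meridian distance M = (N − FN)/k₀ = 6720224.3 m.
Inverse transverse Mercator on WGS84 gives φ = 60.57960007°, λ = 16.94350019°.

lat 60.5796°, lon 16.9435°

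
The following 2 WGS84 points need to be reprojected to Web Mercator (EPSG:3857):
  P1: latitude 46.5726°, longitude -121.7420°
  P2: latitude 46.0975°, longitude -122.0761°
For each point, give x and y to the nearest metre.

P1: x -13552257 m, y 5872588 m; P2: x -13589449 m, y 5795987 m

Web Mercator: x = R·λ, y = R·ln tan(π/4+φ/2), R = 6378137 m.
P1 (46.5726°, -121.7420°) → (-13552257.448, 5872588.423) m.
P2 (46.0975°, -122.0761°) → (-13589449.290, 5795987.454) m.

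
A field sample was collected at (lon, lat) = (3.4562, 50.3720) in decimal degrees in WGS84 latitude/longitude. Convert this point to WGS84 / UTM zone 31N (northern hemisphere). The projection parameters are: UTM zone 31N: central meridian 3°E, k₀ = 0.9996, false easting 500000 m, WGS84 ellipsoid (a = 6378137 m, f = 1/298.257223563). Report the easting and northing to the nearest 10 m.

E 532440 m, N 5580090 m

Zone 31 central meridian λ₀ = 6×31 − 183 = 3°; Δλ = +0.4562°.
Transverse Mercator on WGS84 with k₀ = 0.9996 gives E = 532441.488 m, N = 5580092.170 m.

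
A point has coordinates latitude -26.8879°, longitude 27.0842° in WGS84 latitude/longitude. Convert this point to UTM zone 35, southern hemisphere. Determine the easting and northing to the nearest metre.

E 508362 m, N 7025978 m

Zone 35 central meridian λ₀ = 6×35 − 183 = 27°; Δλ = +0.0842°.
Transverse Mercator on WGS84 with k₀ = 0.9996 gives E = 508362.188 m, N = 7025977.986 m.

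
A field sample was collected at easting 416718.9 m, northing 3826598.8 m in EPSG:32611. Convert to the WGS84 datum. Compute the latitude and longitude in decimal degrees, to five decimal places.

Zone 11N: λ₀ = -117°, k₀ = 0.9996, false easting 500000 m.
Meridian distance M = (N − FN)/k₀ = 3828130.1 m.
Inverse transverse Mercator on WGS84 gives φ = 34.57779957°, λ = -117.90800018°.

lat 34.57780°, lon -117.90800°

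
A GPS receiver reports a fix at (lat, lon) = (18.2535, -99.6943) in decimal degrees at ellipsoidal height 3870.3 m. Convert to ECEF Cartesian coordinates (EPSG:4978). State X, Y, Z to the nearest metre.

X -1020932 m, Y -5976279 m, Z 1986262 m

WGS84: a = 6378137 m, e² = 0.006694380; N(φ) = a/√(1−e²sin²φ) = 6380232.522 m.
X = (N+h)·cosφ·cosλ = -1020932.095 m; Y = (N+h)·cosφ·sinλ = -5976278.537 m; Z = (N(1−e²)+h)·sinφ = 1986262.066 m.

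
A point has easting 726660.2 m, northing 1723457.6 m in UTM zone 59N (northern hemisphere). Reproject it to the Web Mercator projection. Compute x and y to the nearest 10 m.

x 19270930 m, y 1755980 m

Unproject from UTM 59N (λ₀ = 171°) → φ = 15.57869988°, λ = 173.11370032°.
Web Mercator (R = 6378137 m): x = 19270928.969 m, y = 1755984.776 m.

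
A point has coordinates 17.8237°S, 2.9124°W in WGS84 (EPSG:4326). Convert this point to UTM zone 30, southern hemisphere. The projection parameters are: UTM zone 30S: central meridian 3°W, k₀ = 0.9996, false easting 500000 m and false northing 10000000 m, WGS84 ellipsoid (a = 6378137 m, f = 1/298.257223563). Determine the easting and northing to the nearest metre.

Zone 30 central meridian λ₀ = 6×30 − 183 = -3°; Δλ = +0.0876°.
Transverse Mercator on WGS84 with k₀ = 0.9996 gives E = 509282.740 m, N = 8029317.256 m.

E 509283 m, N 8029317 m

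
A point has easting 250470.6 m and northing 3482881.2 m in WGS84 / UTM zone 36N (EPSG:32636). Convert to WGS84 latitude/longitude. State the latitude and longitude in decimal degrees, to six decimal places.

Zone 36N: λ₀ = 33°, k₀ = 0.9996, false easting 500000 m.
Meridian distance M = (N − FN)/k₀ = 3484274.9 m.
Inverse transverse Mercator on WGS84 gives φ = 31.45380020°, λ = 30.37410028°.

lat 31.453800°, lon 30.374100°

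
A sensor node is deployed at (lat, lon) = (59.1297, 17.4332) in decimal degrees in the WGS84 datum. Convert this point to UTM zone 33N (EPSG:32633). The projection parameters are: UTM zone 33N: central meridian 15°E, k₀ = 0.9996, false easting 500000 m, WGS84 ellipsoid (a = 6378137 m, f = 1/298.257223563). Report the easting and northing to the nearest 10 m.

Zone 33 central meridian λ₀ = 6×33 − 183 = 15°; Δλ = +2.4332°.
Transverse Mercator on WGS84 with k₀ = 0.9996 gives E = 639247.068 m, N = 6557032.766 m.

E 639250 m, N 6557030 m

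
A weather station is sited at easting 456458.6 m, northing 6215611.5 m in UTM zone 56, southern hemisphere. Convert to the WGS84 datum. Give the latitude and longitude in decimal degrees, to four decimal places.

lat -34.1996°, lon 152.5274°

Zone 56S: λ₀ = 153°, k₀ = 0.9996, false easting 500000 m, false northing 10000000 m.
Meridian distance M = (N − FN)/k₀ = -3785902.9 m.
Inverse transverse Mercator on WGS84 gives φ = -34.19959977°, λ = 152.52740026°.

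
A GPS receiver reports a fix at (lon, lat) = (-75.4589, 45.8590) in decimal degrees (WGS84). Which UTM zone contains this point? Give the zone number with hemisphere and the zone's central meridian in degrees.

UTM zone = ⌊(λ + 180)/6⌋ + 1; -75.4589° ∈ [-78°, -72°) → zone 18.
Hemisphere: N (φ ≥ 0).
Central meridian λ₀ = 6×18 − 183 = -75°.

Zone 18N, central meridian -75°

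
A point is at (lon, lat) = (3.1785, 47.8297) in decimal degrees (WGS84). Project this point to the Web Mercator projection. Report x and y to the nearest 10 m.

Web Mercator is spherical with R = a = 6378137 m.
x = R·λ = 6378137 × 0.055475290 = 353829.001 m.
y = R·ln tan(π/4 + φ/2) = 6378137 × 0.953032147 = 6078569.601 m.

x 353830 m, y 6078570 m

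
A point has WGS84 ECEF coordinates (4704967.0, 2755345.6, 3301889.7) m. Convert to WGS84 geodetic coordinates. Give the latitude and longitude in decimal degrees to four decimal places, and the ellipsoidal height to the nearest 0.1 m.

lat 31.3692°, lon 30.3543°, h 1876.7 m

λ = atan2(Y, X) = 30.35429999°; p = √(X²+Y²) = 5452398.0 m.
Bowring's method on WGS84 (a = 6378137 m, b = 6356752.314 m) gives φ = 31.36919990°, h = 1876.706 m.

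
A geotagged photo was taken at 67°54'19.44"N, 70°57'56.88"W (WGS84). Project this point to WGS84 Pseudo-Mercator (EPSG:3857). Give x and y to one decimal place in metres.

x -7899876.7 m, y 10418942.9 m

Web Mercator is spherical with R = a = 6378137 m.
x = R·λ = 6378137 × -1.238586866 = -7899876.720 m.
y = R·ln tan(π/4 + φ/2) = 6378137 × 1.633540154 = 10418942.898 m.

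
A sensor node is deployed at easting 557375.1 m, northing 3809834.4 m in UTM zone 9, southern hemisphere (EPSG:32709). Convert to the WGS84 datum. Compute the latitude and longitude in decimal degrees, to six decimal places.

lat -55.853600°, lon -128.083500°

Zone 9S: λ₀ = -129°, k₀ = 0.9996, false easting 500000 m, false northing 10000000 m.
Meridian distance M = (N − FN)/k₀ = -6192642.7 m.
Inverse transverse Mercator on WGS84 gives φ = -55.85359957°, λ = -128.08349980°.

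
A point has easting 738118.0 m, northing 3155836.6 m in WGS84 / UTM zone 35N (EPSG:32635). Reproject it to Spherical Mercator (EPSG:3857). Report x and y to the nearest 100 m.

Unproject from UTM 35N (λ₀ = 27°) → φ = 28.50749983°, λ = 29.43289957°.
Web Mercator (R = 6378137 m): x = 3276455.393 m, y = 3313109.895 m.

x 3276500 m, y 3313100 m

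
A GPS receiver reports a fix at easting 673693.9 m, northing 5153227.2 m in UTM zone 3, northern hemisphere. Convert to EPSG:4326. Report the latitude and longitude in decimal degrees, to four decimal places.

lat 46.5102°, lon -162.7359°

Zone 3N: λ₀ = -165°, k₀ = 0.9996, false easting 500000 m.
Meridian distance M = (N − FN)/k₀ = 5155289.3 m.
Inverse transverse Mercator on WGS84 gives φ = 46.51020018°, λ = -162.73589938°.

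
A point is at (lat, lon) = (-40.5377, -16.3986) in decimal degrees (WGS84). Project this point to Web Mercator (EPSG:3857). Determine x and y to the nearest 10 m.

x -1825480 m, y -4944390 m

Web Mercator is spherical with R = a = 6378137 m.
x = R·λ = 6378137 × -0.286209563 = -1825483.802 m.
y = R·ln tan(π/4 + φ/2) = 6378137 × -0.775209095 = -4944389.812 m.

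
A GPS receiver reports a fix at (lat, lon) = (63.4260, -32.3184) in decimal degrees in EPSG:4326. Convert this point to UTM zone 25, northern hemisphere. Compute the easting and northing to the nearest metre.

E 534020 m, N 7033235 m

Zone 25 central meridian λ₀ = 6×25 − 183 = -33°; Δλ = +0.6816°.
Transverse Mercator on WGS84 with k₀ = 0.9996 gives E = 534020.243 m, N = 7033235.305 m.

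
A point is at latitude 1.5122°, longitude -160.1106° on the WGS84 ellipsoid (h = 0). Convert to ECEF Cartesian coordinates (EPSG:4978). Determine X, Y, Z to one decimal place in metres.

X -5995613.2 m, Y -2169127.2 m, Z 167191.4 m

WGS84: a = 6378137 m, e² = 0.006694380; N(φ) = a/√(1−e²sin²φ) = 6378151.868 m.
X = (N+h)·cosφ·cosλ = -5995613.186 m; Y = (N+h)·cosφ·sinλ = -2169127.188 m; Z = (N(1−e²)+h)·sinφ = 167191.398 m.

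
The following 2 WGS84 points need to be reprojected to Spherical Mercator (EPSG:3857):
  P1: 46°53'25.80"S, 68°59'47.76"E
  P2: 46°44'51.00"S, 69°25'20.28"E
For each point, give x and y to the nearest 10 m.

Web Mercator: x = R·λ, y = R·ln tan(π/4+φ/2), R = 6378137 m.
P1 (-46.8905°, 68.9966°) → (7680666.378, -5924219.165) m.
P2 (-46.7475°, 69.4223°) → (7728055.086, -5900956.595) m.

P1: x 7680670 m, y -5924220 m; P2: x 7728060 m, y -5900960 m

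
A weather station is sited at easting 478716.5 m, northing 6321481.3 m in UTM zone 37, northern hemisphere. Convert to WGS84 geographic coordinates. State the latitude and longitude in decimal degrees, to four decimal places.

Zone 37N: λ₀ = 39°, k₀ = 0.9996, false easting 500000 m.
Meridian distance M = (N − FN)/k₀ = 6324010.9 m.
Inverse transverse Mercator on WGS84 gives φ = 57.03629973°, λ = 38.64929966°.

lat 57.0363°, lon 38.6493°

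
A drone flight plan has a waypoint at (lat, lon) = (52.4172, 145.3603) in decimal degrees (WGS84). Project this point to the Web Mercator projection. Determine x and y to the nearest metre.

x 16181435 m, y 6875915 m

Web Mercator is spherical with R = a = 6378137 m.
x = R·λ = 6378137 × 2.537015837 = 16181434.578 m.
y = R·ln tan(π/4 + φ/2) = 6378137 × 1.078044414 = 6875914.963 m.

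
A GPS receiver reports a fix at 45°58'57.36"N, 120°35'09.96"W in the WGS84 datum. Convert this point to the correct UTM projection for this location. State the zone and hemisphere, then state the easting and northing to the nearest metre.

Longitude -120.5861° lies in the 6° band [-126°, -120°), giving zone 10; latitude is north of the equator, so 10N.
Zone 10 central meridian λ₀ = 6×10 − 183 = -123°; Δλ = +2.4139°.
Transverse Mercator on WGS84 with k₀ = 0.9996 gives E = 686970.618 m, N = 5094947.413 m.

Zone 10N: E 686971 m, N 5094947 m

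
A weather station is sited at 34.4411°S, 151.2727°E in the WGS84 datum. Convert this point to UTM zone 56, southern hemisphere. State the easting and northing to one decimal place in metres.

Zone 56 central meridian λ₀ = 6×56 − 183 = 153°; Δλ = -1.7273°.
Transverse Mercator on WGS84 with k₀ = 0.9996 gives E = 341308.081 m, N = 6187580.881 m.

E 341308.1 m, N 6187580.9 m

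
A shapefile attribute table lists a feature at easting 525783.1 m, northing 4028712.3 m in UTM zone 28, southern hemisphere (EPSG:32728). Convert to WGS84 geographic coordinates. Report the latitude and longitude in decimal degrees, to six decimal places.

Zone 28S: λ₀ = -15°, k₀ = 0.9996, false easting 500000 m, false northing 10000000 m.
Meridian distance M = (N − FN)/k₀ = -5973677.2 m.
Inverse transverse Mercator on WGS84 gives φ = -53.88940021°, λ = -14.60770059°.

lat -53.889400°, lon -14.607701°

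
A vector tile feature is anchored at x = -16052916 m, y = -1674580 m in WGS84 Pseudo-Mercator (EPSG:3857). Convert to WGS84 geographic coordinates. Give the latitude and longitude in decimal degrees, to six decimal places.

lat -14.873103°, lon -144.205798°

R = 6378137 m. λ = x/R = -144.20579797°.
φ = 2·arctan(exp(y/R)) − 90° = 2·arctan(0.76909) − 90° = -14.87310265°.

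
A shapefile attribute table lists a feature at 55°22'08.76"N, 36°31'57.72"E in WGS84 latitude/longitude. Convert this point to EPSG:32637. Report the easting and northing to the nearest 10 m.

Zone 37 central meridian λ₀ = 6×37 − 183 = 39°; Δλ = -2.4673°.
Transverse Mercator on WGS84 with k₀ = 0.9996 gives E = 343639.679 m, N = 6138636.626 m.

E 343640 m, N 6138640 m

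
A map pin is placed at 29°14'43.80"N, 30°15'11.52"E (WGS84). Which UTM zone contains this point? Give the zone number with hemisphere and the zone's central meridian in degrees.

Zone 36N, central meridian 33°

UTM zone = ⌊(λ + 180)/6⌋ + 1; 30.2532° ∈ [30°, 36°) → zone 36.
Hemisphere: N (φ ≥ 0).
Central meridian λ₀ = 6×36 − 183 = 33°.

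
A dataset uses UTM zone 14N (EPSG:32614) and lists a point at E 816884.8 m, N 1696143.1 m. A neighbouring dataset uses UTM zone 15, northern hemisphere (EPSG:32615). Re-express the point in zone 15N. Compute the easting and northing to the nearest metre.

E 172561 m, N 1696289 m

UTM 14N → geographic: φ = 15.32239999°, λ = -96.04910019°.
UTM 15N (λ₀ = -93°) forward: E = 172561.382 m, N = 1696289.260 m.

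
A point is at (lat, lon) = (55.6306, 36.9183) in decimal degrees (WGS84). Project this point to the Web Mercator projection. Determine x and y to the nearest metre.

Web Mercator is spherical with R = a = 6378137 m.
x = R·λ = 6378137 × 0.644345889 = 4109726.357 m.
y = R·ln tan(π/4 + φ/2) = 6378137 × 1.173575809 = 7485227.287 m.

x 4109726 m, y 7485227 m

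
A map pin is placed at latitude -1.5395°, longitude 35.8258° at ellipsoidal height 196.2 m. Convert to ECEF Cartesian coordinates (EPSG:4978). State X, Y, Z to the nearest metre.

X 5169700 m, Y 3732045 m, Z -170214 m

WGS84: a = 6378137 m, e² = 0.006694380; N(φ) = a/√(1−e²sin²φ) = 6378152.409 m.
X = (N+h)·cosφ·cosλ = 5169700.454 m; Y = (N+h)·cosφ·sinλ = 3732045.480 m; Z = (N(1−e²)+h)·sinφ = -170214.298 m.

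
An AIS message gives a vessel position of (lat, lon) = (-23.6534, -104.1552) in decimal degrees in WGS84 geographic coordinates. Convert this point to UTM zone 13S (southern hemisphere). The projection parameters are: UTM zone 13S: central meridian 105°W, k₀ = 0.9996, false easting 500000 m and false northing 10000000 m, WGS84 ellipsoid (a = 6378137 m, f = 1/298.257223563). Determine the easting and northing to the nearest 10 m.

E 586160 m, N 7383890 m

Zone 13 central meridian λ₀ = 6×13 − 183 = -105°; Δλ = +0.8448°.
Transverse Mercator on WGS84 with k₀ = 0.9996 gives E = 586156.208 m, N = 7383891.198 m.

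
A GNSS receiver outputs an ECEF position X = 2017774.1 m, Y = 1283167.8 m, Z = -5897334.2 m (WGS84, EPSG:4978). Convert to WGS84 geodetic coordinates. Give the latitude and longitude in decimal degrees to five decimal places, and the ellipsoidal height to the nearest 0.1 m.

λ = atan2(Y, X) = 32.45360001°; p = √(X²+Y²) = 2391219.8 m.
Bowring's method on WGS84 (a = 6378137 m, b = 6356752.314 m) gives φ = -68.06229966°, h = 3925.956 m.

lat -68.06230°, lon 32.45360°, h 3926.0 m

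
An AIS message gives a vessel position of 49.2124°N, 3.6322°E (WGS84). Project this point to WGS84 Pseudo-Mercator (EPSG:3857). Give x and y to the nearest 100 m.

Web Mercator is spherical with R = a = 6378137 m.
x = R·λ = 6378137 × 0.063393849 = 404334.654 m.
y = R·ln tan(π/4 + φ/2) = 6378137 × 0.989470496 = 6310978.378 m.

x 404300 m, y 6311000 m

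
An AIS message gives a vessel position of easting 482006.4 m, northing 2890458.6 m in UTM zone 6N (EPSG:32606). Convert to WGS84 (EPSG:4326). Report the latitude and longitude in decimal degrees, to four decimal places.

Zone 6N: λ₀ = -147°, k₀ = 0.9996, false easting 500000 m.
Meridian distance M = (N − FN)/k₀ = 2891615.2 m.
Inverse transverse Mercator on WGS84 gives φ = 26.13330039°, λ = -147.17999980°.

lat 26.1333°, lon -147.1800°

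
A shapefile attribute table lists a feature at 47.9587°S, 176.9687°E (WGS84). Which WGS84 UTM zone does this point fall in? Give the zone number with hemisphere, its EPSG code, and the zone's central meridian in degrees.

Zone 60S (EPSG:32760), central meridian 177°

UTM zone = ⌊(λ + 180)/6⌋ + 1; 176.9687° ∈ [174°, 180°) → zone 60.
Hemisphere: S (φ < 0).
Central meridian λ₀ = 6×60 − 183 = 177°.
EPSG code: 32760.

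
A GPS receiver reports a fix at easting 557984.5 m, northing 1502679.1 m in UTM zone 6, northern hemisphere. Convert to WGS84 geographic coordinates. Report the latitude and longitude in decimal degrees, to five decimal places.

lat 13.59210°, lon -146.46400°

Zone 6N: λ₀ = -147°, k₀ = 0.9996, false easting 500000 m.
Meridian distance M = (N − FN)/k₀ = 1503280.4 m.
Inverse transverse Mercator on WGS84 gives φ = 13.59210016°, λ = -146.46399954°.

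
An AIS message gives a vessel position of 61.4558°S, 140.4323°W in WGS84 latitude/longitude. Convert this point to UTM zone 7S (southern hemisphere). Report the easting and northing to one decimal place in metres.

Zone 7 central meridian λ₀ = 6×7 − 183 = -141°; Δλ = +0.5677°.
Transverse Mercator on WGS84 with k₀ = 0.9996 gives E = 530263.318 m, N = 3186310.149 m.

E 530263.3 m, N 3186310.1 m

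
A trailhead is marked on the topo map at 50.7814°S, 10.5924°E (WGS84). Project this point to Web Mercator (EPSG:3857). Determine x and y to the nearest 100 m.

x 1179100 m, y -6582700 m

Web Mercator is spherical with R = a = 6378137 m.
x = R·λ = 6378137 × 0.184872256 = 1179140.574 m.
y = R·ln tan(π/4 + φ/2) = 6378137 × -1.032075138 = -6582716.627 m.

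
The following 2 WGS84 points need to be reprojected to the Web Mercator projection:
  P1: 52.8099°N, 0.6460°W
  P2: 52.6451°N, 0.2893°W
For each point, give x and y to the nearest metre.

Web Mercator: x = R·λ, y = R·ln tan(π/4+φ/2), R = 6378137 m.
P1 (52.8099°, -0.6460°) → (-71912.391, 6947911.686) m.
P2 (52.6451°, -0.2893°) → (-32204.729, 6917618.948) m.

P1: x -71912 m, y 6947912 m; P2: x -32205 m, y 6917619 m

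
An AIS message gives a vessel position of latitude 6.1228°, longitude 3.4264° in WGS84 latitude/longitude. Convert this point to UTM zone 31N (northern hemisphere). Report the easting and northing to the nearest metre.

E 547179 m, N 676798 m

Zone 31 central meridian λ₀ = 6×31 − 183 = 3°; Δλ = +0.4264°.
Transverse Mercator on WGS84 with k₀ = 0.9996 gives E = 547179.208 m, N = 676797.902 m.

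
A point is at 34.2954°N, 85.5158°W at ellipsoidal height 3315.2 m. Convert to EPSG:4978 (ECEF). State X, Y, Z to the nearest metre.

X 412625 m, Y -5261449 m, Z 3575432 m

WGS84: a = 6378137 m, e² = 0.006694380; N(φ) = a/√(1−e²sin²φ) = 6384925.799 m.
X = (N+h)·cosφ·cosλ = 412625.145 m; Y = (N+h)·cosφ·sinλ = -5261448.893 m; Z = (N(1−e²)+h)·sinφ = 3575432.482 m.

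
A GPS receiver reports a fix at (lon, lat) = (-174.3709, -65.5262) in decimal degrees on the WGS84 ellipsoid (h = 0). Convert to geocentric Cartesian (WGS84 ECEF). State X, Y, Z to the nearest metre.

WGS84: a = 6378137 m, e² = 0.006694380; N(φ) = a/√(1−e²sin²φ) = 6395895.726 m.
X = (N+h)·cosφ·cosλ = -2636895.613 m; Y = (N+h)·cosφ·sinλ = -259902.074 m; Z = (N(1−e²)+h)·sinφ = -5782260.121 m.

X -2636896 m, Y -259902 m, Z -5782260 m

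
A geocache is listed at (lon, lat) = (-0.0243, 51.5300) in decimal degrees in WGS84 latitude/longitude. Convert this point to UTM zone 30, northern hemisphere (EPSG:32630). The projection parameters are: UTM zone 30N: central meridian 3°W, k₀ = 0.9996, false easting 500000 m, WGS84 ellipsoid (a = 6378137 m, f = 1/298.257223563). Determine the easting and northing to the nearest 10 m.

Zone 30 central meridian λ₀ = 6×30 − 183 = -3°; Δλ = +2.9757°.
Transverse Mercator on WGS84 with k₀ = 0.9996 gives E = 706394.939 m, N = 5712963.500 m.

E 706390 m, N 5712960 m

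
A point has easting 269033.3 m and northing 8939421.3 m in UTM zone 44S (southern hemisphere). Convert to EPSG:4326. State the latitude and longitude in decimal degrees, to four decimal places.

lat -9.5881°, lon 78.8956°

Zone 44S: λ₀ = 81°, k₀ = 0.9996, false easting 500000 m, false northing 10000000 m.
Meridian distance M = (N − FN)/k₀ = -1061003.1 m.
Inverse transverse Mercator on WGS84 gives φ = -9.58810037°, λ = 78.89559999°.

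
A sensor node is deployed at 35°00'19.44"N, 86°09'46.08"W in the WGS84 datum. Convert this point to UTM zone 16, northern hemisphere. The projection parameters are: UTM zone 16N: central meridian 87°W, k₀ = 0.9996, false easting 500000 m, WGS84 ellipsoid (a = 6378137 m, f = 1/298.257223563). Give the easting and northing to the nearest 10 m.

Zone 16 central meridian λ₀ = 6×16 − 183 = -87°; Δλ = +0.8372°.
Transverse Mercator on WGS84 with k₀ = 0.9996 gives E = 576391.803 m, N = 3873962.082 m.

E 576390 m, N 3873960 m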